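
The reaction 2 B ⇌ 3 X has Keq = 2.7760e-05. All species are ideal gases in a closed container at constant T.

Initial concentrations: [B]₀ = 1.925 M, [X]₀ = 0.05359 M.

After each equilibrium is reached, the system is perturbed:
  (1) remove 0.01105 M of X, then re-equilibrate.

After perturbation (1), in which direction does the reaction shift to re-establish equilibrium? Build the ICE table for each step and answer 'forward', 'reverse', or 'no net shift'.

Direction: forward

Q₀ = 4.1533e-05 vs Keq = 2.7760e-05 ⇒ Q>K, reverse
Step 1:
                    B           X
  Initial       1.925     0.05359
  Change     0.004442   -0.006662
  Equil         1.929     0.04693
  solve Keq expr → x = -0.002221; check Q = 2.7760e-05
Then remove 0.01105 M of X.
Step 2:
                    B           X
  Initial       1.929     0.03588
  Change    -0.007288     0.01093
  Equil         1.922     0.04681
  solve Keq expr → x = 0.003644; check Q = 2.7760e-05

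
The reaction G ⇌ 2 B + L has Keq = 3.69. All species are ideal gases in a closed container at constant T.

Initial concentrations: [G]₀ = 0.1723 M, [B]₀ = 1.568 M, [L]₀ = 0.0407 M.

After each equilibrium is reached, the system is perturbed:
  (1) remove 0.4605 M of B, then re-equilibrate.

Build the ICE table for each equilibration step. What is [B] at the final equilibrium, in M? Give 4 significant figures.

Q₀ = 0.5808 vs Keq = 3.69 ⇒ Q<K, forward
Step 1:
                    G           B           L
  init         0.1723       1.568      0.0407
  Δ          -0.07735      0.1547     0.07735
  eq          0.09495       1.723      0.1181
  solve Keq expr → x = 0.07735; check Q = 3.69
Then remove 0.4605 M of B.
Step 2:
                    G           B           L
  init        0.09495       1.262      0.1181
  Δ          -0.02691     0.05382     0.02691
  eq          0.06804       1.316       0.145
  solve Keq expr → x = 0.02691; check Q = 3.69

[B]_eq = 1.316 M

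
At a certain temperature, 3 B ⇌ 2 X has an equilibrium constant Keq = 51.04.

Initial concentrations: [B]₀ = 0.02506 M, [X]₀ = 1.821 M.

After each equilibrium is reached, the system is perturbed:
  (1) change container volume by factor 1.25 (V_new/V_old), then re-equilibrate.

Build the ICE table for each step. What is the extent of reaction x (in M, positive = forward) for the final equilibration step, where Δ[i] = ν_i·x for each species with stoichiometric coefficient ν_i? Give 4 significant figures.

Q₀ = 2.1071e+05 vs Keq = 51.04 ⇒ Q>K, reverse
Step 1:
                    B           X
  init        0.02506       1.821
  Δ            0.3426     -0.2284
  eq           0.3677       1.593
  solve Keq expr → x = -0.1142; check Q = 51.04
Then change container volume by factor 1.25 (V_new/V_old).
Step 2:
                    B           X
  init         0.2941       1.274
  Δ           0.02045    -0.01363
  eq           0.3146        1.26
  solve Keq expr → x = -0.006816; check Q = 51.04

x = -0.006816 M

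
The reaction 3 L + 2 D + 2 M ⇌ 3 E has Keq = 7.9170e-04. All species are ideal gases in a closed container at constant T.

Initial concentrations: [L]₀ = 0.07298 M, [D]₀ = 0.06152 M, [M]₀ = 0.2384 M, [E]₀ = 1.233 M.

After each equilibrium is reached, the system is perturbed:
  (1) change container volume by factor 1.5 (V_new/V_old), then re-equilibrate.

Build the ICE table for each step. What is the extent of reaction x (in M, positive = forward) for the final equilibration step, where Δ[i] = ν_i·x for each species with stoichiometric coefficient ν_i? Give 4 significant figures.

Q₀ = 2.2420e+07 vs Keq = 7.9170e-04 ⇒ Q>K, reverse
Step 1:
                    L           D           M           E
  Initial     0.07298     0.06152      0.2384       1.233
  Change        1.135       0.757       0.757      -1.135
  Equil         1.208      0.8185      0.9954     0.09752
  solve Keq expr → x = -0.3785; check Q = 7.9170e-04
Then change container volume by factor 1.5 (V_new/V_old).
Step 2:
                    L           D           M           E
  Initial      0.8056      0.5457      0.6636     0.06501
  Change      0.02457     0.01638     0.01638    -0.02457
  Equil        0.8302       0.562        0.68     0.04045
  solve Keq expr → x = -0.008189; check Q = 7.9170e-04

x = -0.008189 M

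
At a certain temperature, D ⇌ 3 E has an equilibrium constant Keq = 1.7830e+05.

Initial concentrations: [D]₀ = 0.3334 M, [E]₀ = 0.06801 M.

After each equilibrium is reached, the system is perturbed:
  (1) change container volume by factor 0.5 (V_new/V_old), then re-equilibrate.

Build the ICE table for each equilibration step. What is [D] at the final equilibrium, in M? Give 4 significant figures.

Q₀ = 9.4352e-04 vs Keq = 1.7830e+05 ⇒ Q<K, forward
Step 1:
                   D          E
  Initial     0.3334    0.06801
  Change     -0.3334          1
  Equil   6.8359e-06      1.068
  solve Keq expr → x = 0.3334; check Q = 1.7830e+05
Then change container volume by factor 0.5 (V_new/V_old).
Step 2:
                   D          E
  Initial 1.3672e-05      2.136
  Change  4.1006e-05 -1.2302e-04
  Equil   5.4677e-05      2.136
  solve Keq expr → x = -4.1006e-05; check Q = 1.7830e+05

[D]_eq = 5.4677e-05 M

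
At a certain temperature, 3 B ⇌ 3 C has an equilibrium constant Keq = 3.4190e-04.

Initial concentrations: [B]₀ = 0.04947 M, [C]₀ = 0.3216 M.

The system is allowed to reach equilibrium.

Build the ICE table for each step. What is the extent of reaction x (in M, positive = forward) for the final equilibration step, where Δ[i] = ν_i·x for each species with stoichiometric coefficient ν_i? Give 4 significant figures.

Q₀ = 274.7 vs Keq = 3.4190e-04 ⇒ Q>K, reverse
Step 1:
                  B         C
  init      0.04947    0.3216
  Δ          0.2973   -0.2973
  eq         0.3468   0.02425
  solve Keq expr → x = -0.09912; check Q = 3.4190e-04

x = -0.09912 M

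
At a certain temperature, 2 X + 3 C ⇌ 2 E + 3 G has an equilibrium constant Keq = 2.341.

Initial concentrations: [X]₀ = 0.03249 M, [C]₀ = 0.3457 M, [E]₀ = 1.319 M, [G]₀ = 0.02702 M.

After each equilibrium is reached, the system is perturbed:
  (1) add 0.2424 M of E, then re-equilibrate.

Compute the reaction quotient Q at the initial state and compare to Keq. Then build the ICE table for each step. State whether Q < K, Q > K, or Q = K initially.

Q₀ = 0.787 vs Keq = 2.341 ⇒ Q<K, forward
Step 1:
                    X           C           E           G
  init        0.03249      0.3457       1.319     0.02702
  Δ          -0.00476   -0.007141     0.00476    0.007141
  eq          0.02773      0.3386       1.324     0.03416
  solve Keq expr → x = 0.00238; check Q = 2.341
Then add 0.2424 M of E.
Step 2:
                    X           C           E           G
  init        0.02773      0.3386       1.566     0.03416
  Δ          0.001521    0.002282   -0.001521   -0.002282
  eq          0.02925      0.3408       1.565     0.03188
  solve Keq expr → x = -7.6060e-04; check Q = 2.341

Q₀ = 0.787; Q < K (proceeds forward)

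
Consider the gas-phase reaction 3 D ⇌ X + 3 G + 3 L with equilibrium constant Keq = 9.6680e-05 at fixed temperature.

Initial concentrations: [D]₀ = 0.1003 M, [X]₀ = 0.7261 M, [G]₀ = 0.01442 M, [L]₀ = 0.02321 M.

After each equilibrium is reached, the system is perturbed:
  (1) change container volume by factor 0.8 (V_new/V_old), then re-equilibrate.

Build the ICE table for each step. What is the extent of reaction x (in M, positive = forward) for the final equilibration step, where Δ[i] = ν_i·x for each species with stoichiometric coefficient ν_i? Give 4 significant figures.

Q₀ = 2.6978e-08 vs Keq = 9.6680e-05 ⇒ Q<K, forward
Step 1:
                   D          X          G          L
  Initial     0.1003     0.7261    0.01442    0.02321
  Change    -0.03772    0.01257    0.03772    0.03772
  Equil      0.06258     0.7387    0.05214    0.06093
  solve Keq expr → x = 0.01257; check Q = 9.6680e-05
Then change container volume by factor 0.8 (V_new/V_old).
Step 2:
                   D          X          G          L
  Initial    0.07822     0.9233    0.06518    0.07617
  Change    0.007022  -0.002341  -0.007022  -0.007022
  Equil      0.08524      0.921    0.05816    0.06914
  solve Keq expr → x = -0.002341; check Q = 9.6680e-05

x = -0.002341 M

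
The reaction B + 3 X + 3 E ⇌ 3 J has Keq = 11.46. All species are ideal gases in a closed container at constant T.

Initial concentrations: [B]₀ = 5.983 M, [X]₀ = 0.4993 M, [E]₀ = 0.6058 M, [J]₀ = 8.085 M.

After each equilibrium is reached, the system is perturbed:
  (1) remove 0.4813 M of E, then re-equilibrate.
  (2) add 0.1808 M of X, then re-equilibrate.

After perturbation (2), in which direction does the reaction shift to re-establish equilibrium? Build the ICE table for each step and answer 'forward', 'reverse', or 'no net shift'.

Q₀ = 3192 vs Keq = 11.46 ⇒ Q>K, reverse
Step 1:
                    B           X           E           J
  Initial       5.983      0.4993      0.6058       8.085
  Change       0.2585      0.7755      0.7755     -0.7755
  Equil         6.241       1.275       1.381        7.31
  solve Keq expr → x = -0.2585; check Q = 11.46
Then remove 0.4813 M of E.
Step 2:
                    B           X           E           J
  Initial       6.241       1.275         0.9        7.31
  Change      0.07645      0.2294      0.2294     -0.2294
  Equil         6.318       1.504       1.129        7.08
  solve Keq expr → x = -0.07645; check Q = 11.46
Then add 0.1808 M of X.
Step 3:
                    B           X           E           J
  Initial       6.318       1.685       1.129        7.08
  Change     -0.02256    -0.06768    -0.06768     0.06768
  Equil         6.295       1.617       1.062       7.148
  solve Keq expr → x = 0.02256; check Q = 11.46

Direction: forward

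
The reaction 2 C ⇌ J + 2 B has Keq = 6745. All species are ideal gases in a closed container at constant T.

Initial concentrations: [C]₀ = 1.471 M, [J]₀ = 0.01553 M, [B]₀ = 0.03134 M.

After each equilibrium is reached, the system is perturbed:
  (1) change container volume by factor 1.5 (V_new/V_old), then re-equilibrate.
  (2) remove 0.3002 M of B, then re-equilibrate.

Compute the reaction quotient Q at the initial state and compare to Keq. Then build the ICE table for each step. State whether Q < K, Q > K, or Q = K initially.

Q₀ = 7.0493e-06 vs Keq = 6745 ⇒ Q<K, forward
Step 1:
                    C           J           B
  Initial       1.471     0.01553     0.03134
  Change       -1.455      0.7277       1.455
  Equil       0.01561      0.7432       1.487
  solve Keq expr → x = 0.7277; check Q = 6745
Then change container volume by factor 1.5 (V_new/V_old).
Step 2:
                    C           J           B
  Initial      0.0104      0.4955      0.9912
  Change    -0.001885  9.4249e-04    0.001885
  Equil      0.008519      0.4964       0.993
  solve Keq expr → x = 9.4249e-04; check Q = 6745
Then remove 0.3002 M of B.
Step 3:
                    C           J           B
  Initial    0.008519      0.4964      0.6928
  Change    -0.002546    0.001273    0.002546
  Equil      0.005973      0.4977      0.6954
  solve Keq expr → x = 0.001273; check Q = 6745

Q₀ = 7.0493e-06; Q < K (proceeds forward)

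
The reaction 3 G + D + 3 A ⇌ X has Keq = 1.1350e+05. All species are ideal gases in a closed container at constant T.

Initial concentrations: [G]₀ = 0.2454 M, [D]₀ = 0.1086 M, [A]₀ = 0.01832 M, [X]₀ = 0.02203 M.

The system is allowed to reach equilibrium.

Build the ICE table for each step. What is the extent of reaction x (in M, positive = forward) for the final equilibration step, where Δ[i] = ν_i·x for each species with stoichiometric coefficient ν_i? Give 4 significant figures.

Q₀ = 2.2325e+06 vs Keq = 1.1350e+05 ⇒ Q>K, reverse
Step 1:
                  G         D         A         X
  init       0.2454    0.1086   0.01832   0.02203
  Δ         0.02097   0.00699   0.02097  -0.00699
  eq         0.2664    0.1156   0.03929   0.01504
  solve Keq expr → x = -0.00699; check Q = 1.1350e+05

x = -0.00699 M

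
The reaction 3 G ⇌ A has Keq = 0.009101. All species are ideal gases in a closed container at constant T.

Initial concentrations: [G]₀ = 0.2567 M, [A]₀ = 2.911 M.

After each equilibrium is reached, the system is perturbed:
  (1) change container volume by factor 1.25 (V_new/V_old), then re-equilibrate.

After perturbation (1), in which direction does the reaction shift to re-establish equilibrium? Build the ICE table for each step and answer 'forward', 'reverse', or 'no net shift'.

Q₀ = 172.1 vs Keq = 0.009101 ⇒ Q>K, reverse
Step 1:
                    G           A
  I            0.2567       2.911
  C             4.928      -1.643
  E             5.185       1.268
  solve Keq expr → x = -1.643; check Q = 0.009101
Then change container volume by factor 1.25 (V_new/V_old).
Step 2:
                    G           A
  I             4.148       1.015
  C            0.4281     -0.1427
  E             4.576       0.872
  solve Keq expr → x = -0.1427; check Q = 0.009101

Direction: reverse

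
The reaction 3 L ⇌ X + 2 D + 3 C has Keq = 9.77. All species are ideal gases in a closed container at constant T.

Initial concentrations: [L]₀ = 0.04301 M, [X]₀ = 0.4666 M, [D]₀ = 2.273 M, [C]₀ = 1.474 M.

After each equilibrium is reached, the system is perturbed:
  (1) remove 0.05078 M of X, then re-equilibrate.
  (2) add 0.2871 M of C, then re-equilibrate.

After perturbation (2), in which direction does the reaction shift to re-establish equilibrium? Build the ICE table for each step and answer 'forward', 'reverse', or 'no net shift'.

Q₀ = 9.7035e+04 vs Keq = 9.77 ⇒ Q>K, reverse
Step 1:
                    L           X           D           C
  init        0.04301      0.4666       2.273       1.474
  Δ            0.4615     -0.1538     -0.3076     -0.4615
  eq           0.5045      0.3128       1.965       1.013
  solve Keq expr → x = -0.1538; check Q = 9.77
Then remove 0.05078 M of X.
Step 2:
                    L           X           D           C
  init         0.5045       0.262       1.965       1.013
  Δ          -0.01622    0.005408     0.01082     0.01622
  eq           0.4882      0.2674       1.976       1.029
  solve Keq expr → x = 0.005408; check Q = 9.77
Then add 0.2871 M of C.
Step 3:
                    L           X           D           C
  init         0.4882      0.2674       1.976       1.316
  Δ           0.07339    -0.02446    -0.04893    -0.07339
  eq           0.5616      0.2429       1.927       1.242
  solve Keq expr → x = -0.02446; check Q = 9.77

Direction: reverse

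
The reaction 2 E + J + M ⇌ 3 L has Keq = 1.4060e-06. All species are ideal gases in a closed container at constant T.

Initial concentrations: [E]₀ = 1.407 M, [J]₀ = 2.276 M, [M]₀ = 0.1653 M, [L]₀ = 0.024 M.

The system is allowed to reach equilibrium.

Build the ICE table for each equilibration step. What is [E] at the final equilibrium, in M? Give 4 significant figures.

Q₀ = 1.8561e-05 vs Keq = 1.4060e-06 ⇒ Q>K, reverse
Step 1:
                   E          J          M          L
  Initial      1.407      2.276     0.1653      0.024
  Change    0.009134   0.004567   0.004567    -0.0137
  Equil        1.416      2.281     0.1699     0.0103
  solve Keq expr → x = -0.004567; check Q = 1.4060e-06

[E]_eq = 1.416 M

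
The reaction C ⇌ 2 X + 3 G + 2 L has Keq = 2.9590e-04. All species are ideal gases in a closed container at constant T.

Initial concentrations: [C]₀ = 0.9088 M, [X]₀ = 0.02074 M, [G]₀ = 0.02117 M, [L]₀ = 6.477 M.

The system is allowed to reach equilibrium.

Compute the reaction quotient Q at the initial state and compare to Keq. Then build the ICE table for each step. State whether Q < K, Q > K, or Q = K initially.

Q₀ = 1.8839e-07 vs Keq = 2.9590e-04 ⇒ Q<K, forward
Step 1:
                  C         X         G         L
  I          0.9088   0.02074   0.02117     6.477
  C        -0.02718   0.05437   0.08155   0.05437
  E          0.8816   0.07511    0.1027     6.531
  solve Keq expr → x = 0.02718; check Q = 2.9590e-04

Q₀ = 1.8839e-07; Q < K (proceeds forward)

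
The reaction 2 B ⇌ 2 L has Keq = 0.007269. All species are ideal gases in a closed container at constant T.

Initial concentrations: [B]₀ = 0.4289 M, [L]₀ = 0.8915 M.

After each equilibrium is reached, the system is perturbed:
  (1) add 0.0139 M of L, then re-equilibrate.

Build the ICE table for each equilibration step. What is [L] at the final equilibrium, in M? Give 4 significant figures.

[L]_eq = 0.1048 M

Q₀ = 4.32 vs Keq = 0.007269 ⇒ Q>K, reverse
Step 1:
                   B          L
  init        0.4289     0.8915
  Δ           0.7878    -0.7878
  eq           1.217     0.1037
  solve Keq expr → x = -0.3939; check Q = 0.007269
Then add 0.0139 M of L.
Step 2:
                   B          L
  init         1.217     0.1176
  Δ          0.01281   -0.01281
  eq           1.229     0.1048
  solve Keq expr → x = -0.006404; check Q = 0.007269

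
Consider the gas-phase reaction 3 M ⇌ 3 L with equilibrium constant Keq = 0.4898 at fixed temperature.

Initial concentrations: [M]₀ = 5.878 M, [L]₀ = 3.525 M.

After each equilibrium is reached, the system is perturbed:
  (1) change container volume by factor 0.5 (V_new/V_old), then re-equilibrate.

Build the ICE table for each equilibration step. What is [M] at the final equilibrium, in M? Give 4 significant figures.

Q₀ = 0.2157 vs Keq = 0.4898 ⇒ Q<K, forward
Step 1:
                    M           L
  init          5.878       3.525
  Δ           -0.6198      0.6198
  eq            5.258       4.145
  solve Keq expr → x = 0.2066; check Q = 0.4898
Then change container volume by factor 0.5 (V_new/V_old).
Step 2:
                    M           L
  init          10.52        8.29
  Δ                 0           0
  eq            10.52        8.29
  solve Keq expr → x = 0; check Q = 0.4898

[M]_eq = 10.52 M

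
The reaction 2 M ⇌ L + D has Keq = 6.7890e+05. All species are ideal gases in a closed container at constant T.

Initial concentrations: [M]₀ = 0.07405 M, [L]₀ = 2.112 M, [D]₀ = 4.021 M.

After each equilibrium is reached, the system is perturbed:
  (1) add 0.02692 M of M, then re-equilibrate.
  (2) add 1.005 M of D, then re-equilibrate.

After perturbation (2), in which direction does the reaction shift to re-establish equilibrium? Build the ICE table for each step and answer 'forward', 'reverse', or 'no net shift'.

Q₀ = 1549 vs Keq = 6.7890e+05 ⇒ Q<K, forward
Step 1:
                   M          L          D
  I          0.07405      2.112      4.021
  C         -0.07047    0.03523    0.03523
  E         0.003582      2.147      4.056
  solve Keq expr → x = 0.03523; check Q = 6.7890e+05
Then add 0.02692 M of M.
Step 2:
                   M          L          D
  I           0.0305      2.147      4.056
  C          -0.0269    0.01345    0.01345
  E         0.003599      2.161       4.07
  solve Keq expr → x = 0.01345; check Q = 6.7890e+05
Then add 1.005 M of D.
Step 3:
                   M          L          D
  I         0.003599      2.161      5.075
  C       4.1960e-04 -2.0980e-04 -2.0980e-04
  E         0.004019       2.16      5.074
  solve Keq expr → x = -2.0980e-04; check Q = 6.7890e+05

Direction: reverse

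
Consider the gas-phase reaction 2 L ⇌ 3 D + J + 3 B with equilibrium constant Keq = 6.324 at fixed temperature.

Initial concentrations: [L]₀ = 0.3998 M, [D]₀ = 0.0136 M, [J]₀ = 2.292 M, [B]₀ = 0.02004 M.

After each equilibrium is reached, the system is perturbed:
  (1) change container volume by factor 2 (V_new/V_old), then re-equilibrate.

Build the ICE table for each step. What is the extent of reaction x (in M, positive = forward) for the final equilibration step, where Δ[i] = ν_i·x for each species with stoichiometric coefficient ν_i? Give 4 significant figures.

x = 0.01394 M

Q₀ = 2.9029e-10 vs Keq = 6.324 ⇒ Q<K, forward
Step 1:
                    L           D           J           B
  init         0.3998      0.0136       2.292     0.02004
  Δ            -0.322       0.483       0.161       0.483
  eq          0.07778      0.4966       2.453      0.5031
  solve Keq expr → x = 0.161; check Q = 6.324
Then change container volume by factor 2 (V_new/V_old).
Step 2:
                    L           D           J           B
  init        0.03889      0.2483       1.227      0.2515
  Δ          -0.02789     0.04183     0.01394     0.04183
  eq            0.011      0.2902        1.24      0.2934
  solve Keq expr → x = 0.01394; check Q = 6.324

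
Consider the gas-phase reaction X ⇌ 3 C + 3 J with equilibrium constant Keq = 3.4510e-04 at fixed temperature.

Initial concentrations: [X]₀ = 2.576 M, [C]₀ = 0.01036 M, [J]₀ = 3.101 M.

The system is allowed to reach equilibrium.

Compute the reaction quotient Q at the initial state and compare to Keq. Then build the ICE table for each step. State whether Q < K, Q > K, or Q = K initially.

Q₀ = 1.2872e-05 vs Keq = 3.4510e-04 ⇒ Q<K, forward
Step 1:
                   X          C          J
  I            2.576    0.01036      3.101
  C        -0.006806    0.02042    0.02042
  E            2.569    0.03078      3.121
  solve Keq expr → x = 0.006806; check Q = 3.4510e-04

Q₀ = 1.2872e-05; Q < K (proceeds forward)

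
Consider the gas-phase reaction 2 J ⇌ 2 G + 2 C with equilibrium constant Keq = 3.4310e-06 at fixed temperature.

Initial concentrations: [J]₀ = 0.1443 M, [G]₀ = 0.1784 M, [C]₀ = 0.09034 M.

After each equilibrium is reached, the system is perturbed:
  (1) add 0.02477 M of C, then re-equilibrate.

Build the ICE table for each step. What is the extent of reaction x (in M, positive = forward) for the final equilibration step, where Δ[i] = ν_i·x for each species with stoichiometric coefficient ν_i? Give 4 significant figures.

Q₀ = 0.01247 vs Keq = 3.4310e-06 ⇒ Q>K, reverse
Step 1:
                    J           G           C
  init         0.1443      0.1784     0.09034
  Δ           0.08574    -0.08574    -0.08574
  eq             0.23     0.09266    0.004599
  solve Keq expr → x = -0.04287; check Q = 3.4310e-06
Then add 0.02477 M of C.
Step 2:
                    J           G           C
  init           0.23     0.09266     0.02937
  Δ           0.02268    -0.02268    -0.02268
  eq           0.2527     0.06998    0.006689
  solve Keq expr → x = -0.01134; check Q = 3.4310e-06

x = -0.01134 M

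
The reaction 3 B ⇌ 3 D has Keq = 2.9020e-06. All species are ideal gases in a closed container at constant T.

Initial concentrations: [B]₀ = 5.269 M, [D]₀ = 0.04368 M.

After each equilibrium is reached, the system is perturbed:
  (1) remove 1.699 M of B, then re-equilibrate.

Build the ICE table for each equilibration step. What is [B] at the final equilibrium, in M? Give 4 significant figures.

[B]_eq = 3.563 M

Q₀ = 5.6972e-07 vs Keq = 2.9020e-06 ⇒ Q<K, forward
Step 1:
                  B         D
  init        5.269   0.04368
  Δ        -0.03103   0.03103
  eq          5.238   0.07471
  solve Keq expr → x = 0.01034; check Q = 2.9020e-06
Then remove 1.699 M of B.
Step 2:
                  B         D
  init        3.539   0.07471
  Δ         0.02389  -0.02389
  eq          3.563   0.05082
  solve Keq expr → x = -0.007964; check Q = 2.9020e-06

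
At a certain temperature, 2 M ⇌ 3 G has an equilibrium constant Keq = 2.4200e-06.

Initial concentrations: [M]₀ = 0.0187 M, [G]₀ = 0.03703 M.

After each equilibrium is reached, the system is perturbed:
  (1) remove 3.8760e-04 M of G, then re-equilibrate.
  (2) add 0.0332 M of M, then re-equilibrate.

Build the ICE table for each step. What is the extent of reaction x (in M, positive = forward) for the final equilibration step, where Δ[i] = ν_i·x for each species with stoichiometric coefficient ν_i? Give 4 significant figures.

x = 2.5293e-04 M

Q₀ = 0.1452 vs Keq = 2.4200e-06 ⇒ Q>K, reverse
Step 1:
                    M           G
  I            0.0187     0.03703
  C            0.0236     -0.0354
  E            0.0423     0.00163
  solve Keq expr → x = -0.0118; check Q = 2.4200e-06
Then remove 3.8760e-04 M of G.
Step 2:
                    M           G
  I            0.0423    0.001242
  C       -2.5404e-04  3.8107e-04
  E           0.04205    0.001623
  solve Keq expr → x = 1.2702e-04; check Q = 2.4200e-06
Then add 0.0332 M of M.
Step 3:
                    M           G
  I           0.07525    0.001623
  C       -5.0586e-04  7.5879e-04
  E           0.07474    0.002382
  solve Keq expr → x = 2.5293e-04; check Q = 2.4200e-06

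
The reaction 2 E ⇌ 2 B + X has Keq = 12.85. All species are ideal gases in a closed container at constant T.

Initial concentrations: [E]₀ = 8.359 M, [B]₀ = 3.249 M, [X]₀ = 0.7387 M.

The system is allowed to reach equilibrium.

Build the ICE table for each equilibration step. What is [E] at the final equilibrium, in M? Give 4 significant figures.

Q₀ = 0.1116 vs Keq = 12.85 ⇒ Q<K, forward
Step 1:
                    E           B           X
  init          8.359       3.249      0.7387
  Δ            -4.568       4.568       2.284
  eq            3.791       7.817       3.023
  solve Keq expr → x = 2.284; check Q = 12.85

[E]_eq = 3.791 M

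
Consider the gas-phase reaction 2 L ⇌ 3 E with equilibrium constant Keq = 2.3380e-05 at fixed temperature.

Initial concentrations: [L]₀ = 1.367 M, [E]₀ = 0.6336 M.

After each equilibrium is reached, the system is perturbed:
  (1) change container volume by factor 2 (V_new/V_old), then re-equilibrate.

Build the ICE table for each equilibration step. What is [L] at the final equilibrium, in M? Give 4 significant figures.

[L]_eq = 0.8772 M

Q₀ = 0.1361 vs Keq = 2.3380e-05 ⇒ Q>K, reverse
Step 1:
                   L          E
  I            1.367     0.6336
  C           0.3946    -0.5919
  E            1.762    0.04171
  solve Keq expr → x = -0.1973; check Q = 2.3380e-05
Then change container volume by factor 2 (V_new/V_old).
Step 2:
                   L          E
  I           0.8808    0.02085
  C        -0.003566   0.005349
  E           0.8772     0.0262
  solve Keq expr → x = 0.001783; check Q = 2.3380e-05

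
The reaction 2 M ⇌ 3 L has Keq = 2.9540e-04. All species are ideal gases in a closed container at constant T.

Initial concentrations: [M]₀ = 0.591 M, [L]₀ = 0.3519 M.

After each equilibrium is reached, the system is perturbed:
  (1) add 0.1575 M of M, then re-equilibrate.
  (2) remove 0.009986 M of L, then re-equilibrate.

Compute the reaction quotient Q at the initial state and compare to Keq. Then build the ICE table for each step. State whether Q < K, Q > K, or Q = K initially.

Q₀ = 0.1248; Q > K (proceeds reverse)

Q₀ = 0.1248 vs Keq = 2.9540e-04 ⇒ Q>K, reverse
Step 1:
                    M           L
  Initial       0.591      0.3519
  Change       0.1967     -0.2951
  Equil        0.7877     0.05681
  solve Keq expr → x = -0.09836; check Q = 2.9540e-04
Then add 0.1575 M of M.
Step 2:
                    M           L
  Initial      0.9452     0.05681
  Change     -0.00475    0.007125
  Equil        0.9405     0.06393
  solve Keq expr → x = 0.002375; check Q = 2.9540e-04
Then remove 0.009986 M of L.
Step 3:
                    M           L
  Initial      0.9405     0.05394
  Change    -0.006462    0.009693
  Equil         0.934     0.06364
  solve Keq expr → x = 0.003231; check Q = 2.9540e-04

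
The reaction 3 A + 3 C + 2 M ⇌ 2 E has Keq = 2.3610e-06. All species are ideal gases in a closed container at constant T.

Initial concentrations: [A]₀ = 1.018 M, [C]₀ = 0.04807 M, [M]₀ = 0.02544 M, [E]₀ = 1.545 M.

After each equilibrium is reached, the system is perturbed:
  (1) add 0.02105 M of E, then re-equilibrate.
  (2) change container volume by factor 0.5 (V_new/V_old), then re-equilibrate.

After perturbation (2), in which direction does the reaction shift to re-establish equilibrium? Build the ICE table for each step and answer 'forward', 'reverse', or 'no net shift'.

Q₀ = 3.1474e+07 vs Keq = 2.3610e-06 ⇒ Q>K, reverse
Step 1:
                   A          C          M          E
  init         1.018    0.04807    0.02544      1.545
  Δ            2.246      2.246      1.497     -1.497
  eq           3.264      2.294      1.523    0.04791
  solve Keq expr → x = -0.7485; check Q = 2.3610e-06
Then add 0.02105 M of E.
Step 2:
                   A          C          M          E
  init         3.264      2.294      1.523    0.06896
  Δ          0.02836    0.02836    0.01891   -0.01891
  eq           3.292      2.322      1.541    0.05006
  solve Keq expr → x = -0.009454; check Q = 2.3610e-06
Then change container volume by factor 0.5 (V_new/V_old).
Step 3:
                   A          C          M          E
  init         6.584      4.644      3.083     0.1001
  Δ          -0.5915    -0.5915    -0.3943     0.3943
  eq           5.993      4.053      2.689     0.4944
  solve Keq expr → x = 0.1972; check Q = 2.3610e-06

Direction: forward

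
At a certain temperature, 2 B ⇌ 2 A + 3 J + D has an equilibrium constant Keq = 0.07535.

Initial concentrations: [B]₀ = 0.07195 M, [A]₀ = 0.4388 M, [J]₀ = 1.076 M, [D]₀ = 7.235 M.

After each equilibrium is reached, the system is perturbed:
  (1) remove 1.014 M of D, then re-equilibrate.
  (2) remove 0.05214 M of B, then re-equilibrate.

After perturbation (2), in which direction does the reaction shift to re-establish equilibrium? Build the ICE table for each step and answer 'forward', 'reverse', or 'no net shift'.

Q₀ = 335.2 vs Keq = 0.07535 ⇒ Q>K, reverse
Step 1:
                   B          A          J          D
  Initial    0.07195     0.4388      1.076      7.235
  Change      0.3393    -0.3393     -0.509    -0.1697
  Equil       0.4113    0.09948      0.567      7.065
  solve Keq expr → x = -0.1697; check Q = 0.07535
Then remove 1.014 M of D.
Step 2:
                   B          A          J          D
  Initial     0.4113    0.09948      0.567      6.051
  Change   -0.004767   0.004767    0.00715   0.002383
  Equil       0.4065     0.1042     0.5742      6.054
  solve Keq expr → x = 0.002383; check Q = 0.07535
Then remove 0.05214 M of B.
Step 3:
                   B          A          J          D
  Initial     0.3544     0.1042     0.5742      6.054
  Change    0.008179  -0.008179   -0.01227   -0.00409
  Equil       0.3625    0.09606     0.5619       6.05
  solve Keq expr → x = -0.00409; check Q = 0.07535

Direction: reverse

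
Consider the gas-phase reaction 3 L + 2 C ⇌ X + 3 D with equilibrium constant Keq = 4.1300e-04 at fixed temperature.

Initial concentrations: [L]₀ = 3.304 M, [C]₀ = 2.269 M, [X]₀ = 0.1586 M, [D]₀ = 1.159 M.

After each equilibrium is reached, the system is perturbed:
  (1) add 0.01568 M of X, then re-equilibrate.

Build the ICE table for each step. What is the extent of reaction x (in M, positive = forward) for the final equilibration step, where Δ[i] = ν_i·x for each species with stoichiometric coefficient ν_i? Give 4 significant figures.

Q₀ = 0.00133 vs Keq = 4.1300e-04 ⇒ Q>K, reverse
Step 1:
                    L           C           X           D
  init          3.304       2.269      0.1586       1.159
  Δ            0.1704      0.1136    -0.05681     -0.1704
  eq            3.474       2.383      0.1018      0.9886
  solve Keq expr → x = -0.05681; check Q = 4.1300e-04
Then add 0.01568 M of X.
Step 2:
                    L           C           X           D
  init          3.474       2.383      0.1175      0.9886
  Δ           0.01935      0.0129   -0.006452    -0.01935
  eq            3.494       2.396       0.111      0.9692
  solve Keq expr → x = -0.006452; check Q = 4.1300e-04

x = -0.006452 M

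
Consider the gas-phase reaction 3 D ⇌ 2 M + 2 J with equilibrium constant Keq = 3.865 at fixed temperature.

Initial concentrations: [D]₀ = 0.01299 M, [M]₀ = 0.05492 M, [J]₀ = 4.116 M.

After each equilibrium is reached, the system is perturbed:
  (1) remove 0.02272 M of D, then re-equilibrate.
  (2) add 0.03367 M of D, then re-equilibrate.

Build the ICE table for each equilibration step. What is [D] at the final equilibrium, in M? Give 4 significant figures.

Q₀ = 2.3312e+04 vs Keq = 3.865 ⇒ Q>K, reverse
Step 1:
                    D           M           J
  I           0.01299     0.05492       4.116
  C           0.06623    -0.04415    -0.04415
  E           0.07922     0.01077       4.072
  solve Keq expr → x = -0.02208; check Q = 3.865
Then remove 0.02272 M of D.
Step 2:
                    D           M           J
  I            0.0565     0.01077       4.072
  C          0.005074   -0.003382   -0.003382
  E           0.06158    0.007383       4.068
  solve Keq expr → x = -0.001691; check Q = 3.865
Then add 0.03367 M of D.
Step 3:
                    D           M           J
  I           0.09525    0.007383       4.068
  C         -0.007682    0.005122    0.005122
  E           0.08756      0.0125       4.074
  solve Keq expr → x = 0.002561; check Q = 3.865

[D]_eq = 0.08756 M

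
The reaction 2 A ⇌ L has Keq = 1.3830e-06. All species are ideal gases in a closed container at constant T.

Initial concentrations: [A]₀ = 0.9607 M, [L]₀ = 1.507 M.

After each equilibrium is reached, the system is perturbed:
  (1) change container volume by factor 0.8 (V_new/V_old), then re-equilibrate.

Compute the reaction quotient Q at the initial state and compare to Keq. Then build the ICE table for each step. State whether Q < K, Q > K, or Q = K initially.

Q₀ = 1.633 vs Keq = 1.3830e-06 ⇒ Q>K, reverse
Step 1:
                    A           L
  Initial      0.9607       1.507
  Change        3.014      -1.507
  Equil         3.975  2.1848e-05
  solve Keq expr → x = -1.507; check Q = 1.3830e-06
Then change container volume by factor 0.8 (V_new/V_old).
Step 2:
                    A           L
  Initial       4.968  2.7311e-05
  Change  -1.3655e-05  6.8275e-06
  Equil         4.968  3.4138e-05
  solve Keq expr → x = 6.8275e-06; check Q = 1.3830e-06

Q₀ = 1.633; Q > K (proceeds reverse)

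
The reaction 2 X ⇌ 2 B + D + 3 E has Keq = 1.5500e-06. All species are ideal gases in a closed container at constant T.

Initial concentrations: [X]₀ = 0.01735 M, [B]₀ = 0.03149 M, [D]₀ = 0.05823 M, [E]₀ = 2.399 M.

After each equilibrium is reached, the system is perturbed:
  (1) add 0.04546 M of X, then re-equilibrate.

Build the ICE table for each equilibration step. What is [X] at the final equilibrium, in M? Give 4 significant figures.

[X]_eq = 0.09414 M

Q₀ = 2.648 vs Keq = 1.5500e-06 ⇒ Q>K, reverse
Step 1:
                    X           B           D           E
  Initial     0.01735     0.03149     0.05823       2.399
  Change      0.03141    -0.03141     -0.0157    -0.04711
  Equil       0.04876  8.1614e-05     0.04253       2.352
  solve Keq expr → x = -0.0157; check Q = 1.5500e-06
Then add 0.04546 M of X.
Step 2:
                    X           B           D           E
  Initial     0.09422  8.1614e-05     0.04253       2.352
  Change  -7.5884e-05  7.5884e-05  3.7942e-05  1.1383e-04
  Equil       0.09414  1.5750e-04     0.04256       2.352
  solve Keq expr → x = 3.7942e-05; check Q = 1.5500e-06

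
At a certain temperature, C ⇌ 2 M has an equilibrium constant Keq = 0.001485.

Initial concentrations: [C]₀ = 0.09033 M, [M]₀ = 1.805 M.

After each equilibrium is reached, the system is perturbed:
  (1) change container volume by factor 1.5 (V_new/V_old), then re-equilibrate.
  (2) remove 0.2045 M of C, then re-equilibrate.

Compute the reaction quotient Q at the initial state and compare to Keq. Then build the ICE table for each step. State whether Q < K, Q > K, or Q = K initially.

Q₀ = 36.07; Q > K (proceeds reverse)

Q₀ = 36.07 vs Keq = 0.001485 ⇒ Q>K, reverse
Step 1:
                    C           M
  Initial     0.09033       1.805
  Change       0.8835      -1.767
  Equil        0.9738     0.03803
  solve Keq expr → x = -0.8835; check Q = 0.001485
Then change container volume by factor 1.5 (V_new/V_old).
Step 2:
                    C           M
  Initial      0.6492     0.02535
  Change    -0.002815     0.00563
  Equil        0.6464     0.03098
  solve Keq expr → x = 0.002815; check Q = 0.001485
Then remove 0.2045 M of C.
Step 3:
                    C           M
  Initial      0.4419     0.03098
  Change     0.002644   -0.005289
  Equil        0.4445     0.02569
  solve Keq expr → x = -0.002644; check Q = 0.001485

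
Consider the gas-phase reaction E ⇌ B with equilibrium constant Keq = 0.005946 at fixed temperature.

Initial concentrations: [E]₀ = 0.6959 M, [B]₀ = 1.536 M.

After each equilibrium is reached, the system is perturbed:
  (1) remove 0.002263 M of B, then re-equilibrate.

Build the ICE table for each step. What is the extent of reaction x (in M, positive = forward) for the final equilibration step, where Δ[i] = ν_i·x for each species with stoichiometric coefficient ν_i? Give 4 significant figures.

Q₀ = 2.207 vs Keq = 0.005946 ⇒ Q>K, reverse
Step 1:
                    E           B
  Initial      0.6959       1.536
  Change        1.523      -1.523
  Equil         2.219     0.01319
  solve Keq expr → x = -1.523; check Q = 0.005946
Then remove 0.002263 M of B.
Step 2:
                    E           B
  Initial       2.219     0.01093
  Change     -0.00225     0.00225
  Equil         2.216     0.01318
  solve Keq expr → x = 0.00225; check Q = 0.005946

x = 0.00225 M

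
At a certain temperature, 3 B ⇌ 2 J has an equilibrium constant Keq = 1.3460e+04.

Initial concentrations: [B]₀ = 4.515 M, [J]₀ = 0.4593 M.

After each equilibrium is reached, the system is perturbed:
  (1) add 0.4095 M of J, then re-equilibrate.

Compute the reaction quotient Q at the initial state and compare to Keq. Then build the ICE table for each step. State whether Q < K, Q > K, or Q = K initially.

Q₀ = 0.002292 vs Keq = 1.3460e+04 ⇒ Q<K, forward
Step 1:
                    B           J
  init          4.515      0.4593
  Δ             -4.42       2.947
  eq          0.09516       3.406
  solve Keq expr → x = 1.473; check Q = 1.3460e+04
Then add 0.4095 M of J.
Step 2:
                    B           J
  init        0.09516       3.815
  Δ          0.007394    -0.00493
  eq           0.1026        3.81
  solve Keq expr → x = -0.002465; check Q = 1.3460e+04

Q₀ = 0.002292; Q < K (proceeds forward)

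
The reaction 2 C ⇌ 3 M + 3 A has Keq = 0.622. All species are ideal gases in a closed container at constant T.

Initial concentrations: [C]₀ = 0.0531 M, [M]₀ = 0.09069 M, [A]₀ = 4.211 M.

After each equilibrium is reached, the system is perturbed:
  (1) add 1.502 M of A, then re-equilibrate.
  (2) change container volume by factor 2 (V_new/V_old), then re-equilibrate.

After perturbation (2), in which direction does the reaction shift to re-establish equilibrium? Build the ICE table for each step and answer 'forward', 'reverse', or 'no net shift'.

Direction: forward

Q₀ = 19.75 vs Keq = 0.622 ⇒ Q>K, reverse
Step 1:
                    C           M           A
  I            0.0531     0.09069       4.211
  C           0.03365    -0.05048    -0.05048
  E           0.08675     0.04021       4.161
  solve Keq expr → x = -0.01683; check Q = 0.622
Then add 1.502 M of A.
Step 2:
                    C           M           A
  I           0.08675     0.04021       5.663
  C          0.006156   -0.009233   -0.009233
  E           0.09291     0.03097       5.653
  solve Keq expr → x = -0.003078; check Q = 0.622
Then change container volume by factor 2 (V_new/V_old).
Step 3:
                    C           M           A
  I           0.04646     0.01549       2.827
  C           -0.0112     0.01679     0.01679
  E           0.03526     0.03228       2.843
  solve Keq expr → x = 0.005598; check Q = 0.622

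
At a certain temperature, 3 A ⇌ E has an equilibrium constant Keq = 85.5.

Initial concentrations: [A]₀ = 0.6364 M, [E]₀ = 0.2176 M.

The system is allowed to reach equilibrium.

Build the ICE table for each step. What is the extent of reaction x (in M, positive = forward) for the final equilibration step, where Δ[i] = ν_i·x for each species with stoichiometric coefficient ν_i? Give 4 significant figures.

x = 0.1576 M

Q₀ = 0.8442 vs Keq = 85.5 ⇒ Q<K, forward
Step 1:
                   A          E
  I           0.6364     0.2176
  C          -0.4727     0.1576
  E           0.1637     0.3752
  solve Keq expr → x = 0.1576; check Q = 85.5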